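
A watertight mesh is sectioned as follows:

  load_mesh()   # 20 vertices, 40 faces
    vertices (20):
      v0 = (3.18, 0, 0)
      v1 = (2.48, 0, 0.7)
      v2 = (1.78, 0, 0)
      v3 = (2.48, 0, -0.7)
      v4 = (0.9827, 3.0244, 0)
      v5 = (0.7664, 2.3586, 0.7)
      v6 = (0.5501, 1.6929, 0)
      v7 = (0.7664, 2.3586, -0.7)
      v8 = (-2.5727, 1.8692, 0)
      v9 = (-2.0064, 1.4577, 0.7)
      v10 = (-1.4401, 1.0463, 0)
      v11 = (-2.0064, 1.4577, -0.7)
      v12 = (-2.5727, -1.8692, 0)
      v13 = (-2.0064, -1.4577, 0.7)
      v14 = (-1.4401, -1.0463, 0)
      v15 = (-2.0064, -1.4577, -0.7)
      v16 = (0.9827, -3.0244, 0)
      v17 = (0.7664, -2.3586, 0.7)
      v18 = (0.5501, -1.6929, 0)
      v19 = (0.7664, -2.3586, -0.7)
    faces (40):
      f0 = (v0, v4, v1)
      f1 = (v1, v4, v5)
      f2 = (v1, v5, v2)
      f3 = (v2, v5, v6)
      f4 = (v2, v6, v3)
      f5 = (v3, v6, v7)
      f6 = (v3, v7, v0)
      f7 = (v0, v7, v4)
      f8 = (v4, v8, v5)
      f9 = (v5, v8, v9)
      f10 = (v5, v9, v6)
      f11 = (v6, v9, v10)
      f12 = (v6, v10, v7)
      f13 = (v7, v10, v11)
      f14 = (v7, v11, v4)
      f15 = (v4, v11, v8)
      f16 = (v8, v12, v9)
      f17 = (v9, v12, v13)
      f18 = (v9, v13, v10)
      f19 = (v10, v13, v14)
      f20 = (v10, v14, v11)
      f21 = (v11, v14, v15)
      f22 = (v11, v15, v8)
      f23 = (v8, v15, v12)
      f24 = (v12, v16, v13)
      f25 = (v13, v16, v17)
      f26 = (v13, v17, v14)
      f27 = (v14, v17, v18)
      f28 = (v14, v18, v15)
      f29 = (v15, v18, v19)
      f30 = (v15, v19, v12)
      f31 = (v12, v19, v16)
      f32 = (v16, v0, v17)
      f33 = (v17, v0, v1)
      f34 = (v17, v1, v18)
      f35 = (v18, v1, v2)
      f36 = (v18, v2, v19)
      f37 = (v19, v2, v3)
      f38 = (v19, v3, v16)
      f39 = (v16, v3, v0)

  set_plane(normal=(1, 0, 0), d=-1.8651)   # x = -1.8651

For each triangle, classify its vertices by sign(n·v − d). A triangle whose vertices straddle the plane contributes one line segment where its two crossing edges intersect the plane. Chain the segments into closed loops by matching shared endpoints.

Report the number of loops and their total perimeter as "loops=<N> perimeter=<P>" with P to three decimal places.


loops=1 perimeter=10.014

Straddling triangles (18 of 40):
  (v4,v8,v5) [+-+] → (-1.8651, 2.09911, 0)–(-1.8651, 1.97291, 0.148339)  len=0.1948
  (v5,v8,v9) [+--] → (-1.8651, 1.97291, 0.148339)–(-1.8651, 1.50361, 0.7)  len=0.7243
  (v5,v9,v6) [+-+] → (-1.8651, 1.50361, 0.7)–(-1.8651, 1.4707, 0.66131)  len=0.0508
  (v6,v9,v10) [+-+] → (-1.8651, 1.4707, 0.66131)–(-1.8651, 1.35505, 0.52534)  len=0.1785
  (v7,v10,v11) [++-] → (-1.8651, 1.35505, -0.52534)–(-1.8651, 1.50361, -0.7)  len=0.2293
  (v7,v11,v4) [+-+] → (-1.8651, 1.50361, -0.7)–(-1.8651, 1.53176, -0.66691)  len=0.0434
  (v4,v11,v8) [+--] → (-1.8651, 1.53176, -0.66691)–(-1.8651, 2.09911, 0)  len=0.8756
  (v9,v13,v10) [--+] → (-1.8651, -0.832916, 0.52534)–(-1.8651, 1.35505, 0.52534)  len=2.1880
  (v10,v13,v14) [+-+] → (-1.8651, -0.832916, 0.52534)–(-1.8651, -1.35505, 0.52534)  len=0.5221
  (v10,v14,v11) [++-] → (-1.8651, 0.832916, -0.52534)–(-1.8651, 1.35505, -0.52534)  len=0.5221
  (v11,v14,v15) [-+-] → (-1.8651, 0.832916, -0.52534)–(-1.8651, -1.35505, -0.52534)  len=2.1880
  (v12,v16,v13) [-+-] → (-1.8651, -2.09911, 0)–(-1.8651, -1.53176, 0.66691)  len=0.8756
  (v13,v16,v17) [-++] → (-1.8651, -1.53176, 0.66691)–(-1.8651, -1.50361, 0.7)  len=0.0434
  (v13,v17,v14) [-++] → (-1.8651, -1.50361, 0.7)–(-1.8651, -1.35505, 0.52534)  len=0.2293
  (v14,v18,v15) [++-] → (-1.8651, -1.4707, -0.66131)–(-1.8651, -1.35505, -0.52534)  len=0.1785
  (v15,v18,v19) [-++] → (-1.8651, -1.4707, -0.66131)–(-1.8651, -1.50361, -0.7)  len=0.0508
  (v15,v19,v12) [-+-] → (-1.8651, -1.50361, -0.7)–(-1.8651, -1.97291, -0.148339)  len=0.7243
  (v12,v19,v16) [-++] → (-1.8651, -1.97291, -0.148339)–(-1.8651, -2.09911, 0)  len=0.1948

Chained into 1 loop(s):
  loop 1: 18 segments, perimeter = 10.0135
Total perimeter = 10.014


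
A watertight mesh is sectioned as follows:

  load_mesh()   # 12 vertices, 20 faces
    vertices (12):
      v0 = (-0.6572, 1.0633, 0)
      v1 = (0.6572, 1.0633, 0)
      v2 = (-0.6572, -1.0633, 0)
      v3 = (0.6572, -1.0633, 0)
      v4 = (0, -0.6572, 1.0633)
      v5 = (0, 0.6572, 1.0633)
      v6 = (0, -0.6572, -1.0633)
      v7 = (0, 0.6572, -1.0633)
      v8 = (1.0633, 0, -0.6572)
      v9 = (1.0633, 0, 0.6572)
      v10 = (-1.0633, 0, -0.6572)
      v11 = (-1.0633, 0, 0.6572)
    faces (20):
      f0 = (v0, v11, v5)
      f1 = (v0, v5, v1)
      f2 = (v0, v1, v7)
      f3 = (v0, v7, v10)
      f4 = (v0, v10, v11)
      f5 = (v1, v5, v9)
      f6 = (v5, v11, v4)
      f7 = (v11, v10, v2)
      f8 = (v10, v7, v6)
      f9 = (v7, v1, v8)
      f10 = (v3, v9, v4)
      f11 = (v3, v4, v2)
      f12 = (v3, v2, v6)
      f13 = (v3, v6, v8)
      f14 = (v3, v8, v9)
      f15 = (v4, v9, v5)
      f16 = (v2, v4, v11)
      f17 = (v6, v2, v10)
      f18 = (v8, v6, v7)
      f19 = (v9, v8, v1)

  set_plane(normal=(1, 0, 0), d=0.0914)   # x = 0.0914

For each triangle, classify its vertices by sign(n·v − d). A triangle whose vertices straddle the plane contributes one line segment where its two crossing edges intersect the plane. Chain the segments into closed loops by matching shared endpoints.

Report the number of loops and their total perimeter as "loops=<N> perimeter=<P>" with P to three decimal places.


loops=1 perimeter=6.962

Straddling triangles (10 of 20):
  (v0,v5,v1) [--+] → (0.0914, 0.713678, 0.915422)–(0.0914, 1.0633, 0)  len=0.9799
  (v0,v1,v7) [-+-] → (0.0914, 1.0633, 0)–(0.0914, 0.713678, -0.915422)  len=0.9799
  (v1,v5,v9) [+-+] → (0.0914, 0.713678, 0.915422)–(0.0914, 0.600708, 1.02839)  len=0.1598
  (v7,v1,v8) [-++] → (0.0914, 0.713678, -0.915422)–(0.0914, 0.600708, -1.02839)  len=0.1598
  (v3,v9,v4) [++-] → (0.0914, -0.600708, 1.02839)–(0.0914, -0.713678, 0.915422)  len=0.1598
  (v3,v4,v2) [+--] → (0.0914, -0.713678, 0.915422)–(0.0914, -1.0633, 0)  len=0.9799
  (v3,v2,v6) [+--] → (0.0914, -1.0633, 0)–(0.0914, -0.713678, -0.915422)  len=0.9799
  (v3,v6,v8) [+-+] → (0.0914, -0.713678, -0.915422)–(0.0914, -0.600708, -1.02839)  len=0.1598
  (v4,v9,v5) [-+-] → (0.0914, -0.600708, 1.02839)–(0.0914, 0.600708, 1.02839)  len=1.2014
  (v8,v6,v7) [+--] → (0.0914, -0.600708, -1.02839)–(0.0914, 0.600708, -1.02839)  len=1.2014

Chained into 1 loop(s):
  loop 1: 10 segments, perimeter = 6.9615
Total perimeter = 6.962


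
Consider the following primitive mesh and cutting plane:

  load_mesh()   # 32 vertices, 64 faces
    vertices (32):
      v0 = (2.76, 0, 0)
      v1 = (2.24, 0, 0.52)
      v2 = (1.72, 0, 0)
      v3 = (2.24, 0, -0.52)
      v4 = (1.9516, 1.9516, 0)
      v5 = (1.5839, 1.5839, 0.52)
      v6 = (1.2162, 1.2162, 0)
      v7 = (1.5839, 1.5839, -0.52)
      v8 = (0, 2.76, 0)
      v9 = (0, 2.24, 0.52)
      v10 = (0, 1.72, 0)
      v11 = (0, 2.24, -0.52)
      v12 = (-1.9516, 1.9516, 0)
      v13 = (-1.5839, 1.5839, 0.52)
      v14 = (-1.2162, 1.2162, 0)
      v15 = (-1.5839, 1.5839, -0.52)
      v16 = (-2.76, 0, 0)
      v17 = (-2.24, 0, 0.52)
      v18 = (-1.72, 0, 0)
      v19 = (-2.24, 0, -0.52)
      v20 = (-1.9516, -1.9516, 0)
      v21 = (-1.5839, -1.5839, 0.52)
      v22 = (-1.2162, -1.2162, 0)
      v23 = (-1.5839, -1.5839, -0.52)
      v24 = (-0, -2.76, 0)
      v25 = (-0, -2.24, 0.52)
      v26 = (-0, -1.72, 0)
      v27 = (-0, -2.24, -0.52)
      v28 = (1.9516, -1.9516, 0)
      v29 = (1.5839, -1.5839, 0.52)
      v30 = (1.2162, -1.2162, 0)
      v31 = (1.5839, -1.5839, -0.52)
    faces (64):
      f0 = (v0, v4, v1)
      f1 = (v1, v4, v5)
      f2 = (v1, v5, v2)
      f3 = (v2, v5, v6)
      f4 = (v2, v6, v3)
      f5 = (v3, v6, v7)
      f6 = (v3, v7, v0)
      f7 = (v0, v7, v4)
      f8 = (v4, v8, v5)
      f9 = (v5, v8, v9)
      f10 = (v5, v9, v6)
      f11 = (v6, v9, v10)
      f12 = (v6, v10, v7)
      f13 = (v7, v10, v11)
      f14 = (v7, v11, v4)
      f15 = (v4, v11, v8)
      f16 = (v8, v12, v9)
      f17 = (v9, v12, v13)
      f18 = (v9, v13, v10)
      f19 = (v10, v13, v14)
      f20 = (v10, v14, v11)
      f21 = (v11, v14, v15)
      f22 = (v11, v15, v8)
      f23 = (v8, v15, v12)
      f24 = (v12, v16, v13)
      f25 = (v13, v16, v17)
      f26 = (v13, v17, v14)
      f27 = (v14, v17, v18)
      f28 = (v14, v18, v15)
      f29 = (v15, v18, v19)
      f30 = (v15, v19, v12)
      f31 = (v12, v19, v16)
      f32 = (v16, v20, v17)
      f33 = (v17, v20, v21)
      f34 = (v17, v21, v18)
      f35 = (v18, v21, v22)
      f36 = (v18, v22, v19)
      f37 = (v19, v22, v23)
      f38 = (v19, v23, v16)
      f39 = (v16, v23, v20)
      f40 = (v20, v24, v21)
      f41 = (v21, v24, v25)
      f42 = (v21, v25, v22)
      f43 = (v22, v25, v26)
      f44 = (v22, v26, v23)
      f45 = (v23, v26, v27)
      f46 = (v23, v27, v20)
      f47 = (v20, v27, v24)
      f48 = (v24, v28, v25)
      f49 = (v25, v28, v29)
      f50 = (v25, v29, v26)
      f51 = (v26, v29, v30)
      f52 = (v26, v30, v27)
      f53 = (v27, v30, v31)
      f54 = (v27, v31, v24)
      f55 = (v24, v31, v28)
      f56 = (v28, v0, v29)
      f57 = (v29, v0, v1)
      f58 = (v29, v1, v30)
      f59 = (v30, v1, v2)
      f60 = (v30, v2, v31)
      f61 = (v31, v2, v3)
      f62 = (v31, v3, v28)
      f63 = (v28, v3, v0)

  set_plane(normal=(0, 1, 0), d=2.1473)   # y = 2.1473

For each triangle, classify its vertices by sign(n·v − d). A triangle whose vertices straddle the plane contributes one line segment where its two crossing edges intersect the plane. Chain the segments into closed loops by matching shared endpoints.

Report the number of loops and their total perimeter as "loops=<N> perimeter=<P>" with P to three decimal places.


Straddling triangles (14 of 64):
  (v4,v8,v5) [-+-] → (1.47915, 2.1473, 0)–(0.825147, 2.1473, 0.270899)  len=0.7079
  (v5,v8,v9) [-++] → (0.825147, 2.1473, 0.270899)–(0.223788, 2.1473, 0.52)  len=0.6509
  (v5,v9,v6) [-+-] → (0.223788, 2.1473, 0.52)–(0.110121, 2.1473, 0.472917)  len=0.1230
  (v6,v9,v10) [-+-] → (0.110121, 2.1473, 0.472917)–(0, 2.1473, 0.4273)  len=0.1192
  (v7,v10,v11) [--+] → (0, 2.1473, -0.4273)–(0.223788, 2.1473, -0.52)  len=0.2422
  (v7,v11,v4) [-+-] → (0.223788, 2.1473, -0.52)–(0.6273, 2.1473, -0.352857)  len=0.4368
  (v4,v11,v8) [-++] → (0.6273, 2.1473, -0.352857)–(1.47915, 2.1473, 0)  len=0.9220
  (v8,v12,v9) [+-+] → (-1.47915, 2.1473, 0)–(-0.6273, 2.1473, 0.352857)  len=0.9220
  (v9,v12,v13) [+--] → (-0.6273, 2.1473, 0.352857)–(-0.223788, 2.1473, 0.52)  len=0.4368
  (v9,v13,v10) [+--] → (-0.223788, 2.1473, 0.52)–(0, 2.1473, 0.4273)  len=0.2422
  (v10,v14,v11) [--+] → (-0.110121, 2.1473, -0.472917)–(0, 2.1473, -0.4273)  len=0.1192
  (v11,v14,v15) [+--] → (-0.110121, 2.1473, -0.472917)–(-0.223788, 2.1473, -0.52)  len=0.1230
  (v11,v15,v8) [+-+] → (-0.223788, 2.1473, -0.52)–(-0.825147, 2.1473, -0.270899)  len=0.6509
  (v8,v15,v12) [+--] → (-0.825147, 2.1473, -0.270899)–(-1.47915, 2.1473, 0)  len=0.7079

Chained into 1 loop(s):
  loop 1: 14 segments, perimeter = 6.4041
Total perimeter = 6.404

loops=1 perimeter=6.404


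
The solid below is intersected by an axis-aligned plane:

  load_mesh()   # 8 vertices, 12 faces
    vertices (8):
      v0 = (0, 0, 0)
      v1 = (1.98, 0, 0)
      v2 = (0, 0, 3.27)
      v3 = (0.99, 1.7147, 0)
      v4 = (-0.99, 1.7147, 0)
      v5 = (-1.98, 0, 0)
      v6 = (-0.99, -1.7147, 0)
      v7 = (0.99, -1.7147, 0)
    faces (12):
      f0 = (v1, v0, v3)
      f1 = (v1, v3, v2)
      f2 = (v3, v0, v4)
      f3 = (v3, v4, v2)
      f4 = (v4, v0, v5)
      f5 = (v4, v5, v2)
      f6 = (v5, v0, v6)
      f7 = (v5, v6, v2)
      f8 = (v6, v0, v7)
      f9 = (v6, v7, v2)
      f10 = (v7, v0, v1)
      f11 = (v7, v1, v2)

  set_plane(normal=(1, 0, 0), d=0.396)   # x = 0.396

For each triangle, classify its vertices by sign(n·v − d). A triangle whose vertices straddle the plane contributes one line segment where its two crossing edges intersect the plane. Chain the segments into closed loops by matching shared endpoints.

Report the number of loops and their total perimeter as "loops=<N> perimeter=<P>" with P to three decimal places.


loops=1 perimeter=9.756

Straddling triangles (8 of 12):
  (v1,v0,v3) [+-+] → (0.396, 0, 0)–(0.396, 0.68588, 0)  len=0.6859
  (v1,v3,v2) [++-] → (0.396, 0.68588, 1.962)–(0.396, 0, 2.616)  len=0.9477
  (v3,v0,v4) [+--] → (0.396, 0.68588, 0)–(0.396, 1.7147, 0)  len=1.0288
  (v3,v4,v2) [+--] → (0.396, 1.7147, 0)–(0.396, 0.68588, 1.962)  len=2.2154
  (v6,v0,v7) [--+] → (0.396, -0.68588, 0)–(0.396, -1.7147, 0)  len=1.0288
  (v6,v7,v2) [-+-] → (0.396, -1.7147, 0)–(0.396, -0.68588, 1.962)  len=2.2154
  (v7,v0,v1) [+-+] → (0.396, -0.68588, 0)–(0.396, 0, 0)  len=0.6859
  (v7,v1,v2) [++-] → (0.396, 0, 2.616)–(0.396, -0.68588, 1.962)  len=0.9477

Chained into 1 loop(s):
  loop 1: 8 segments, perimeter = 9.7556
Total perimeter = 9.756


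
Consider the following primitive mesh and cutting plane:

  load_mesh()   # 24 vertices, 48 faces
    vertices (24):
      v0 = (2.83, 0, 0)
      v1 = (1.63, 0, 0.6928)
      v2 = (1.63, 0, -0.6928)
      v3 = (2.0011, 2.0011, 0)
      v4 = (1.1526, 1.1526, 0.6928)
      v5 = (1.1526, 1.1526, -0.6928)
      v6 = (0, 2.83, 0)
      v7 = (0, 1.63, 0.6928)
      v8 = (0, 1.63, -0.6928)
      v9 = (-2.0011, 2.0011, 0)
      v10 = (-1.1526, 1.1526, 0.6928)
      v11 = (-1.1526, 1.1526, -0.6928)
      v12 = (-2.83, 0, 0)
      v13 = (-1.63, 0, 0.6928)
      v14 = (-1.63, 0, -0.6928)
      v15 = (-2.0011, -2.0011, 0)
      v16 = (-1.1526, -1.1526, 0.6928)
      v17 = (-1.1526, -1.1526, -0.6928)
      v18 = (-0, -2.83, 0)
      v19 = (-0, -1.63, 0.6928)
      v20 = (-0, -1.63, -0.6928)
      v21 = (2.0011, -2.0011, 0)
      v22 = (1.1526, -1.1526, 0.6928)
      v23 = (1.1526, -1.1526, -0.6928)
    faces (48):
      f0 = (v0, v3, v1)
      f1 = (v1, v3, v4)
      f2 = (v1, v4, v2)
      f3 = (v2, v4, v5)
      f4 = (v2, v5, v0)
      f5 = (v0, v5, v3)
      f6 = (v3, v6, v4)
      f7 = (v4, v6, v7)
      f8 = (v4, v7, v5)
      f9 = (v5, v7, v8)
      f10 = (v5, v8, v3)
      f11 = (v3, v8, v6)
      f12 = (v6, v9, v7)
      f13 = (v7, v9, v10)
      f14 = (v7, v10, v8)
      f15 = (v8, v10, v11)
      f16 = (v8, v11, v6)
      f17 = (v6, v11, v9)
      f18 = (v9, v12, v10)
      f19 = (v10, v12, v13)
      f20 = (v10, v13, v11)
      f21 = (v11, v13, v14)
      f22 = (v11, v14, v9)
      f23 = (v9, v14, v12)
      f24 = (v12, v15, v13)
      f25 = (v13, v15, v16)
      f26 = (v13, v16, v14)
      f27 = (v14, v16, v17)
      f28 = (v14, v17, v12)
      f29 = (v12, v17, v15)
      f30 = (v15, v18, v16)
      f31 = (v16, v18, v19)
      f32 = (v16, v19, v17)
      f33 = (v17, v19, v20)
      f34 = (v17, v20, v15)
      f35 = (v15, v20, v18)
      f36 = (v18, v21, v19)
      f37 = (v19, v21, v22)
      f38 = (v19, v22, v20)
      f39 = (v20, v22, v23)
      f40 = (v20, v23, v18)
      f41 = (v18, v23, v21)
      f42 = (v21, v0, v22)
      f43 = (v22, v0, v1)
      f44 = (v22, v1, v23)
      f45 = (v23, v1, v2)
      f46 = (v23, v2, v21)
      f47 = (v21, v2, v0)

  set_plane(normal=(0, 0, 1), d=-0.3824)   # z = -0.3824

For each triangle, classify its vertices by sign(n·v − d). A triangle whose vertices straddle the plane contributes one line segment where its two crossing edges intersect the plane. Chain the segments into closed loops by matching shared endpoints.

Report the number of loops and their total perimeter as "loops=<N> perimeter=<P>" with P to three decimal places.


Straddling triangles (32 of 48):
  (v1,v4,v2) [++-] → (1.52305, 0.258204, -0.3824)–(1.63, 0, -0.3824)  len=0.2795
  (v2,v4,v5) [-+-] → (1.52305, 0.258204, -0.3824)–(1.1526, 1.1526, -0.3824)  len=0.9681
  (v2,v5,v0) [--+] → (1.90414, 0.636193, -0.3824)–(2.16764, 0, -0.3824)  len=0.6886
  (v0,v5,v3) [+-+] → (1.90414, 0.636193, -0.3824)–(1.53276, 1.53276, -0.3824)  len=0.9704
  (v4,v7,v5) [++-] → (0.894396, 1.25955, -0.3824)–(1.1526, 1.1526, -0.3824)  len=0.2795
  (v5,v7,v8) [-+-] → (0.894396, 1.25955, -0.3824)–(0, 1.63, -0.3824)  len=0.9681
  (v5,v8,v3) [--+] → (0.896567, 1.79627, -0.3824)–(1.53276, 1.53276, -0.3824)  len=0.6886
  (v3,v8,v6) [+-+] → (0.896567, 1.79627, -0.3824)–(0, 2.16764, -0.3824)  len=0.9704
  (v7,v10,v8) [++-] → (-0.258204, 1.52305, -0.3824)–(0, 1.63, -0.3824)  len=0.2795
  (v8,v10,v11) [-+-] → (-0.258204, 1.52305, -0.3824)–(-1.1526, 1.1526, -0.3824)  len=0.9681
  (v8,v11,v6) [--+] → (-0.636193, 1.90414, -0.3824)–(0, 2.16764, -0.3824)  len=0.6886
  (v6,v11,v9) [+-+] → (-0.636193, 1.90414, -0.3824)–(-1.53276, 1.53276, -0.3824)  len=0.9704
  (v10,v13,v11) [++-] → (-1.25955, 0.894396, -0.3824)–(-1.1526, 1.1526, -0.3824)  len=0.2795
  (v11,v13,v14) [-+-] → (-1.25955, 0.894396, -0.3824)–(-1.63, 0, -0.3824)  len=0.9681
  (v11,v14,v9) [--+] → (-1.79627, 0.896567, -0.3824)–(-1.53276, 1.53276, -0.3824)  len=0.6886
  (v9,v14,v12) [+-+] → (-1.79627, 0.896567, -0.3824)–(-2.16764, 0, -0.3824)  len=0.9704
  (v13,v16,v14) [++-] → (-1.52305, -0.258204, -0.3824)–(-1.63, 0, -0.3824)  len=0.2795
  (v14,v16,v17) [-+-] → (-1.52305, -0.258204, -0.3824)–(-1.1526, -1.1526, -0.3824)  len=0.9681
  (v14,v17,v12) [--+] → (-1.90414, -0.636193, -0.3824)–(-2.16764, 0, -0.3824)  len=0.6886
  (v12,v17,v15) [+-+] → (-1.90414, -0.636193, -0.3824)–(-1.53276, -1.53276, -0.3824)  len=0.9704
  (v16,v19,v17) [++-] → (-0.894396, -1.25955, -0.3824)–(-1.1526, -1.1526, -0.3824)  len=0.2795
  (v17,v19,v20) [-+-] → (-0.894396, -1.25955, -0.3824)–(0, -1.63, -0.3824)  len=0.9681
  (v17,v20,v15) [--+] → (-0.896567, -1.79627, -0.3824)–(-1.53276, -1.53276, -0.3824)  len=0.6886
  (v15,v20,v18) [+-+] → (-0.896567, -1.79627, -0.3824)–(0, -2.16764, -0.3824)  len=0.9704
  (v19,v22,v20) [++-] → (0.258204, -1.52305, -0.3824)–(0, -1.63, -0.3824)  len=0.2795
  (v20,v22,v23) [-+-] → (0.258204, -1.52305, -0.3824)–(1.1526, -1.1526, -0.3824)  len=0.9681
  (v20,v23,v18) [--+] → (0.636193, -1.90414, -0.3824)–(0, -2.16764, -0.3824)  len=0.6886
  (v18,v23,v21) [+-+] → (0.636193, -1.90414, -0.3824)–(1.53276, -1.53276, -0.3824)  len=0.9704
  (v22,v1,v23) [++-] → (1.25955, -0.894396, -0.3824)–(1.1526, -1.1526, -0.3824)  len=0.2795
  (v23,v1,v2) [-+-] → (1.25955, -0.894396, -0.3824)–(1.63, 0, -0.3824)  len=0.9681
  (v23,v2,v21) [--+] → (1.79627, -0.896567, -0.3824)–(1.53276, -1.53276, -0.3824)  len=0.6886
  (v21,v2,v0) [+-+] → (1.79627, -0.896567, -0.3824)–(2.16764, 0, -0.3824)  len=0.9704

Chained into 2 loop(s):
  loop 1: 16 segments, perimeter = 9.9805
  loop 2: 16 segments, perimeter = 13.2724
Total perimeter = 23.253

loops=2 perimeter=23.253


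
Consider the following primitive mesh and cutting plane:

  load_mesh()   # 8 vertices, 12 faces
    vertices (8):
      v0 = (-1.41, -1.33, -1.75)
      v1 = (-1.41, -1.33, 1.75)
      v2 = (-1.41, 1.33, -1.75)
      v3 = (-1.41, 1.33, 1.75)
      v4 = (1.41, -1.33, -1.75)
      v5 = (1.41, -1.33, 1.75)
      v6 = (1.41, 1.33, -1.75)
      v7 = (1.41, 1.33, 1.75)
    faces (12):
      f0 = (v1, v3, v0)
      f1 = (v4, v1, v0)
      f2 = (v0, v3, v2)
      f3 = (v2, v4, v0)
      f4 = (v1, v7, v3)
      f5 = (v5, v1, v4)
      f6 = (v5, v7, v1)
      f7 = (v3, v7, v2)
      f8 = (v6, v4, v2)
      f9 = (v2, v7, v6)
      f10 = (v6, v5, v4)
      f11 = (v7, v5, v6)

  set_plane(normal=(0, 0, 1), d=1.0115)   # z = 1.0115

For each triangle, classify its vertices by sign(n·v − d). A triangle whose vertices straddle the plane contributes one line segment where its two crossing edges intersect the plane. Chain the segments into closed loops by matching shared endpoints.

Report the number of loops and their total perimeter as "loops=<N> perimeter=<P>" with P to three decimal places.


Straddling triangles (8 of 12):
  (v1,v3,v0) [++-] → (-1.41, 0.76874, 1.0115)–(-1.41, -1.33, 1.0115)  len=2.0987
  (v4,v1,v0) [-+-] → (-0.81498, -1.33, 1.0115)–(-1.41, -1.33, 1.0115)  len=0.5950
  (v0,v3,v2) [-+-] → (-1.41, 0.76874, 1.0115)–(-1.41, 1.33, 1.0115)  len=0.5613
  (v5,v1,v4) [++-] → (-0.81498, -1.33, 1.0115)–(1.41, -1.33, 1.0115)  len=2.2250
  (v3,v7,v2) [++-] → (0.81498, 1.33, 1.0115)–(-1.41, 1.33, 1.0115)  len=2.2250
  (v2,v7,v6) [-+-] → (0.81498, 1.33, 1.0115)–(1.41, 1.33, 1.0115)  len=0.5950
  (v6,v5,v4) [-+-] → (1.41, -0.76874, 1.0115)–(1.41, -1.33, 1.0115)  len=0.5613
  (v7,v5,v6) [++-] → (1.41, -0.76874, 1.0115)–(1.41, 1.33, 1.0115)  len=2.0987

Chained into 1 loop(s):
  loop 1: 8 segments, perimeter = 10.9600
Total perimeter = 10.960

loops=1 perimeter=10.960


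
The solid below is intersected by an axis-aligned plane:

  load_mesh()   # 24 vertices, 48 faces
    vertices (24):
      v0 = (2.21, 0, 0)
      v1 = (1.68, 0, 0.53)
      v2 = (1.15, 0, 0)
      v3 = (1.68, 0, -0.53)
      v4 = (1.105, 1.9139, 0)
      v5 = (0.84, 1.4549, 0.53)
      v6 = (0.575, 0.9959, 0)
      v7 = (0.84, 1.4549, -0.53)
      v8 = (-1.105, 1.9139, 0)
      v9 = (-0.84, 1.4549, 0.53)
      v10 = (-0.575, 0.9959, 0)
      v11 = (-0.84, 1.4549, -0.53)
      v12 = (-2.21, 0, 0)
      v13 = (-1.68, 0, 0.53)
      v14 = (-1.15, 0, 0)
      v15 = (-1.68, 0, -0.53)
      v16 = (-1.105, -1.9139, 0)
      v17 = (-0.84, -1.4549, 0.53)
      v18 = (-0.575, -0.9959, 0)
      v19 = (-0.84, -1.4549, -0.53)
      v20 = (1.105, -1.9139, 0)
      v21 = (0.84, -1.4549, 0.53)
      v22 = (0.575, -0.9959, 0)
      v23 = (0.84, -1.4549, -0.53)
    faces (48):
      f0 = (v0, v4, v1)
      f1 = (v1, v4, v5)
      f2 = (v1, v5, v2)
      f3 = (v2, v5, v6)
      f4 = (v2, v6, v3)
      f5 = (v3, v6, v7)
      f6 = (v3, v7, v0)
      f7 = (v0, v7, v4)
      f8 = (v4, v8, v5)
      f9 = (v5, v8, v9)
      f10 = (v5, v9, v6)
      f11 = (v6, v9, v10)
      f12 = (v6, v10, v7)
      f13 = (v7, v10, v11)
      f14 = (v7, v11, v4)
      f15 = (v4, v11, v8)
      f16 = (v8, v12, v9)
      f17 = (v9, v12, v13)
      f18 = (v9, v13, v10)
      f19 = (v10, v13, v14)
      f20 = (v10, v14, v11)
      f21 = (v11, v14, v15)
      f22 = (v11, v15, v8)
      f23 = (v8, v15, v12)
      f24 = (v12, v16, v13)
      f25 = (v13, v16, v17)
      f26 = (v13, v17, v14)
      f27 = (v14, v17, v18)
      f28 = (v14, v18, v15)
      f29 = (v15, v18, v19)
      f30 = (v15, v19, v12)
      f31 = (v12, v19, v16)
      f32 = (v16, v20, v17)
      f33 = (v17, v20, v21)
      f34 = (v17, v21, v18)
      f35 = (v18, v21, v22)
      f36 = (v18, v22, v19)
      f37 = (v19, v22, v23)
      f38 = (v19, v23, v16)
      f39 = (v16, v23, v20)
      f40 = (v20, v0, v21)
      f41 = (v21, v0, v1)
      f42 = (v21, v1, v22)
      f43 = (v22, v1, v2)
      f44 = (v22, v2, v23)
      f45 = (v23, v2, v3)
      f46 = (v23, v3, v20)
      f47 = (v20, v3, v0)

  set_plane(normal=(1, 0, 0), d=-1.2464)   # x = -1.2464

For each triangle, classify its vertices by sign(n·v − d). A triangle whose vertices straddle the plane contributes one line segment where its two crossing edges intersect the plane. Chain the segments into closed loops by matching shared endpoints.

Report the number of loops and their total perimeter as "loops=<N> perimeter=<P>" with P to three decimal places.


Straddling triangles (14 of 48):
  (v8,v12,v9) [+-+] → (-1.2464, 1.66899, 0)–(-1.2464, 1.02332, 0.37278)  len=0.7456
  (v9,v12,v13) [+--] → (-1.2464, 1.02332, 0.37278)–(-1.2464, 0.751006, 0.53)  len=0.3144
  (v9,v13,v10) [+-+] → (-1.2464, 0.751006, 0.53)–(-1.2464, 0.390789, 0.322029)  len=0.4159
  (v10,v13,v14) [+-+] → (-1.2464, 0.390789, 0.322029)–(-1.2464, 0, 0.0964)  len=0.4512
  (v11,v14,v15) [++-] → (-1.2464, 0, -0.0964)–(-1.2464, 0.751006, -0.53)  len=0.8672
  (v11,v15,v8) [+-+] → (-1.2464, 0.751006, -0.53)–(-1.2464, 1.44325, -0.130334)  len=0.7993
  (v8,v15,v12) [+--] → (-1.2464, 1.44325, -0.130334)–(-1.2464, 1.66899, 0)  len=0.2607
  (v12,v16,v13) [-+-] → (-1.2464, -1.66899, 0)–(-1.2464, -1.44325, 0.130334)  len=0.2607
  (v13,v16,v17) [-++] → (-1.2464, -1.44325, 0.130334)–(-1.2464, -0.751006, 0.53)  len=0.7993
  (v13,v17,v14) [-++] → (-1.2464, -0.751006, 0.53)–(-1.2464, 0, 0.0964)  len=0.8672
  (v14,v18,v15) [++-] → (-1.2464, -0.390789, -0.322029)–(-1.2464, 0, -0.0964)  len=0.4512
  (v15,v18,v19) [-++] → (-1.2464, -0.390789, -0.322029)–(-1.2464, -0.751006, -0.53)  len=0.4159
  (v15,v19,v12) [-+-] → (-1.2464, -0.751006, -0.53)–(-1.2464, -1.02332, -0.37278)  len=0.3144
  (v12,v19,v16) [-++] → (-1.2464, -1.02332, -0.37278)–(-1.2464, -1.66899, 0)  len=0.7456

Chained into 1 loop(s):
  loop 1: 14 segments, perimeter = 7.7088
Total perimeter = 7.709

loops=1 perimeter=7.709


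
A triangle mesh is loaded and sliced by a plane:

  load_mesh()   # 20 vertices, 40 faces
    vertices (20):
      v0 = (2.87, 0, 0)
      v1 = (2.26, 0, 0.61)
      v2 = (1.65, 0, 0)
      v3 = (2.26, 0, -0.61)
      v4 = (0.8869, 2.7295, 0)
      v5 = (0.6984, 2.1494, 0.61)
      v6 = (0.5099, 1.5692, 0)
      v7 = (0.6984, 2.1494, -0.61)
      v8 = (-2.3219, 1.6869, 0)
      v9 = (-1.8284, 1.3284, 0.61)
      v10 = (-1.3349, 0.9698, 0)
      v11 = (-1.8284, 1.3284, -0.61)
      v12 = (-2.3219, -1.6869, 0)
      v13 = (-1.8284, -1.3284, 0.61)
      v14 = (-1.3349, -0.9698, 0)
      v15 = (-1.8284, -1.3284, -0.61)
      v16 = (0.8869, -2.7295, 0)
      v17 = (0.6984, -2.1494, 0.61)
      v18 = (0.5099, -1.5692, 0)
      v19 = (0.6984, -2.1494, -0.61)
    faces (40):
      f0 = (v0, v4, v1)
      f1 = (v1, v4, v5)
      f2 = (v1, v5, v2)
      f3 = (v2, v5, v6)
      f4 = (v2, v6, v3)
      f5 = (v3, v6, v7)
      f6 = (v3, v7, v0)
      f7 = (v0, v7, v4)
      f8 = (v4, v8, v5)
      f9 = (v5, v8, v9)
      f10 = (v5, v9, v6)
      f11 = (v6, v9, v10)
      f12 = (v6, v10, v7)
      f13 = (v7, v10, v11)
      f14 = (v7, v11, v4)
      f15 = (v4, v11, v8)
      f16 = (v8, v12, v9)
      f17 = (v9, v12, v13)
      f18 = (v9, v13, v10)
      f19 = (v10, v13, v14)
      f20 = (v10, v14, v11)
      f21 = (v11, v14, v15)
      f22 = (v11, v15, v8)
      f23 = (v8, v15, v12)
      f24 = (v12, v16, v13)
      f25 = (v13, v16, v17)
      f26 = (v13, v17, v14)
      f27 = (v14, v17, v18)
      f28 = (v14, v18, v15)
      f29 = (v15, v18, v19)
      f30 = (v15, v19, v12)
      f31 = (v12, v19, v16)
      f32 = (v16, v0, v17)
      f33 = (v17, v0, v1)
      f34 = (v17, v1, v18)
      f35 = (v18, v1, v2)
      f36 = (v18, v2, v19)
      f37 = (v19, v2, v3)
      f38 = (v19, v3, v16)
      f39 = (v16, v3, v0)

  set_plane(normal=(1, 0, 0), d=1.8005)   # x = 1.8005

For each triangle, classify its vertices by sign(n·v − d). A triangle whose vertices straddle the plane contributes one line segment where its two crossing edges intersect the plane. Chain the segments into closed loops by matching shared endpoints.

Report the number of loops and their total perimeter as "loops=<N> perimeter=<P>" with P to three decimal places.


loops=1 perimeter=7.278

Straddling triangles (14 of 40):
  (v0,v4,v1) [+-+] → (1.8005, 1.47204, 0)–(1.8005, 0.913411, 0.405867)  len=0.6905
  (v1,v4,v5) [+--] → (1.8005, 0.913411, 0.405867)–(1.8005, 0.63246, 0.61)  len=0.3473
  (v1,v5,v2) [+--] → (1.8005, 0.63246, 0.61)–(1.8005, 0, 0.1505)  len=0.7818
  (v2,v6,v3) [--+] → (1.8005, 0.412004, -0.449841)–(1.8005, 0, -0.1505)  len=0.5093
  (v3,v6,v7) [+--] → (1.8005, 0.412004, -0.449841)–(1.8005, 0.63246, -0.61)  len=0.2725
  (v3,v7,v0) [+-+] → (1.8005, 0.63246, -0.61)–(1.8005, 1.05857, -0.300421)  len=0.5267
  (v0,v7,v4) [+--] → (1.8005, 1.05857, -0.300421)–(1.8005, 1.47204, 0)  len=0.5111
  (v16,v0,v17) [-+-] → (1.8005, -1.47204, 0)–(1.8005, -1.05857, 0.300421)  len=0.5111
  (v17,v0,v1) [-++] → (1.8005, -1.05857, 0.300421)–(1.8005, -0.63246, 0.61)  len=0.5267
  (v17,v1,v18) [-+-] → (1.8005, -0.63246, 0.61)–(1.8005, -0.412004, 0.449841)  len=0.2725
  (v18,v1,v2) [-+-] → (1.8005, -0.412004, 0.449841)–(1.8005, 0, 0.1505)  len=0.5093
  (v19,v2,v3) [--+] → (1.8005, 0, -0.1505)–(1.8005, -0.63246, -0.61)  len=0.7818
  (v19,v3,v16) [-+-] → (1.8005, -0.63246, -0.61)–(1.8005, -0.913411, -0.405867)  len=0.3473
  (v16,v3,v0) [-++] → (1.8005, -0.913411, -0.405867)–(1.8005, -1.47204, 0)  len=0.6905

Chained into 1 loop(s):
  loop 1: 14 segments, perimeter = 7.2782
Total perimeter = 7.278


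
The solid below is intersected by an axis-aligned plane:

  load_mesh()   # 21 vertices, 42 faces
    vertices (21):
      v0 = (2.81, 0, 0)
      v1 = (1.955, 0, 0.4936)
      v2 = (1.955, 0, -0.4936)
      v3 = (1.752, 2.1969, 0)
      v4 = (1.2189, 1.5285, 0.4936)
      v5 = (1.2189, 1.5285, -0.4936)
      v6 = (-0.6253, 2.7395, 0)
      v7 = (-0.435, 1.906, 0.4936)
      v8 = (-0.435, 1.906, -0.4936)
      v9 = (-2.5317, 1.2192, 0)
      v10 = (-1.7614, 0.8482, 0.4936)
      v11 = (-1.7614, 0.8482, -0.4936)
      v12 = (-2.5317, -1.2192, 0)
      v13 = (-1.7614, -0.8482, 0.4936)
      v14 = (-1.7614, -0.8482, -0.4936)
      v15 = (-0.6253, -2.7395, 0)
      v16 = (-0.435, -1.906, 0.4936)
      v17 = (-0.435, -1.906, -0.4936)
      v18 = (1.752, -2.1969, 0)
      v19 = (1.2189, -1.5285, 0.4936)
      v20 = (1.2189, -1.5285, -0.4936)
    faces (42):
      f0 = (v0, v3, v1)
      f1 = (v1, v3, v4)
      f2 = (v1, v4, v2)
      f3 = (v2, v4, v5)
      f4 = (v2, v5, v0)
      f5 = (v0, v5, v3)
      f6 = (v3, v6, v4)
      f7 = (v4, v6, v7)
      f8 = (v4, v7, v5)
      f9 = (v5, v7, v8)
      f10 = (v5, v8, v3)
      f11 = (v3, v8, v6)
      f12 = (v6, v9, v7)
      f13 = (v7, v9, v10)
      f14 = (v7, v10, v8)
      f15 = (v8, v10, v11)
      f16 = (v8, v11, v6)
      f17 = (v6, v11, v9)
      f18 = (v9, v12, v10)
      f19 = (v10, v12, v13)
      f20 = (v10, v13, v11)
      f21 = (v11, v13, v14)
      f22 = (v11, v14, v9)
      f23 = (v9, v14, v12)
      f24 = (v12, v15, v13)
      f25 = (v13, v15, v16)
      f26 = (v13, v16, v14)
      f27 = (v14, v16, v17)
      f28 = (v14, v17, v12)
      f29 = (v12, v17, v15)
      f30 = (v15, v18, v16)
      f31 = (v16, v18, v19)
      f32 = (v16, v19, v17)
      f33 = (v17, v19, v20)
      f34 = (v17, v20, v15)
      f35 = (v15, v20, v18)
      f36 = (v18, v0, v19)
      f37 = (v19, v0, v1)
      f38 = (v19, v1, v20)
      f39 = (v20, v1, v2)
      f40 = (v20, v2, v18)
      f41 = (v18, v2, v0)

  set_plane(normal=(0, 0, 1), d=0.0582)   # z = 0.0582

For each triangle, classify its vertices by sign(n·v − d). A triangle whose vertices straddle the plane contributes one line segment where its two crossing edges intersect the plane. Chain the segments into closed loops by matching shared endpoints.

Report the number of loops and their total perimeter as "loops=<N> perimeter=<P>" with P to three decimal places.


loops=2 perimeter=28.332

Straddling triangles (28 of 42):
  (v0,v3,v1) [--+] → (1.77594, 1.93787, 0.0582)–(2.70919, 0, 0.0582)  len=2.1509
  (v1,v3,v4) [+-+] → (1.77594, 1.93787, 0.0582)–(1.68914, 2.11809, 0.0582)  len=0.2000
  (v1,v4,v2) [++-] → (1.54355, 0.854362, 0.0582)–(1.955, 0, 0.0582)  len=0.9483
  (v2,v4,v5) [-+-] → (1.54355, 0.854362, 0.0582)–(1.2189, 1.5285, 0.0582)  len=0.7482
  (v3,v6,v4) [--+] → (-0.407852, 2.59671, 0.0582)–(1.68914, 2.11809, 0.0582)  len=2.1509
  (v4,v6,v7) [+-+] → (-0.407852, 2.59671, 0.0582)–(-0.602862, 2.64122, 0.0582)  len=0.2000
  (v4,v7,v5) [++-] → (0.294445, 1.73951, 0.0582)–(1.2189, 1.5285, 0.0582)  len=0.9482
  (v5,v7,v8) [-+-] → (0.294445, 1.73951, 0.0582)–(-0.435, 1.906, 0.0582)  len=0.7482
  (v6,v9,v7) [--+] → (-2.28448, 1.30018, 0.0582)–(-0.602862, 2.64122, 0.0582)  len=2.1509
  (v7,v9,v10) [+-+] → (-2.28448, 1.30018, 0.0582)–(-2.44087, 1.17546, 0.0582)  len=0.2000
  (v7,v10,v8) [++-] → (-1.1764, 1.31474, 0.0582)–(-0.435, 1.906, 0.0582)  len=0.9483
  (v8,v10,v11) [-+-] → (-1.1764, 1.31474, 0.0582)–(-1.7614, 0.8482, 0.0582)  len=0.7483
  (v9,v12,v10) [--+] → (-2.44087, -0.975434, 0.0582)–(-2.44087, 1.17546, 0.0582)  len=2.1509
  (v10,v12,v13) [+-+] → (-2.44087, -0.975434, 0.0582)–(-2.44087, -1.17546, 0.0582)  len=0.2000
  (v10,v13,v11) [++-] → (-1.7614, -0.100011, 0.0582)–(-1.7614, 0.8482, 0.0582)  len=0.9482
  (v11,v13,v14) [-+-] → (-1.7614, -0.100011, 0.0582)–(-1.7614, -0.8482, 0.0582)  len=0.7482
  (v12,v15,v13) [--+] → (-0.759257, -2.5165, 0.0582)–(-2.44087, -1.17546, 0.0582)  len=2.1509
  (v13,v15,v16) [+-+] → (-0.759257, -2.5165, 0.0582)–(-0.602862, -2.64122, 0.0582)  len=0.2000
  (v13,v16,v14) [++-] → (-1.02, -1.43946, 0.0582)–(-1.7614, -0.8482, 0.0582)  len=0.9483
  (v14,v16,v17) [-+-] → (-1.02, -1.43946, 0.0582)–(-0.435, -1.906, 0.0582)  len=0.7483
  (v15,v18,v16) [--+] → (1.49413, -2.1626, 0.0582)–(-0.602862, -2.64122, 0.0582)  len=2.1509
  (v16,v18,v19) [+-+] → (1.49413, -2.1626, 0.0582)–(1.68914, -2.11809, 0.0582)  len=0.2000
  (v16,v19,v17) [++-] → (0.489455, -1.69499, 0.0582)–(-0.435, -1.906, 0.0582)  len=0.9482
  (v17,v19,v20) [-+-] → (0.489455, -1.69499, 0.0582)–(1.2189, -1.5285, 0.0582)  len=0.7482
  (v18,v0,v19) [--+] → (2.62239, -0.180224, 0.0582)–(1.68914, -2.11809, 0.0582)  len=2.1509
  (v19,v0,v1) [+-+] → (2.62239, -0.180224, 0.0582)–(2.70919, 0, 0.0582)  len=0.2000
  (v19,v1,v20) [++-] → (1.63035, -0.674138, 0.0582)–(1.2189, -1.5285, 0.0582)  len=0.9483
  (v20,v1,v2) [-+-] → (1.63035, -0.674138, 0.0582)–(1.955, 0, 0.0582)  len=0.7482

Chained into 2 loop(s):
  loop 1: 14 segments, perimeter = 16.4564
  loop 2: 14 segments, perimeter = 11.8754
Total perimeter = 28.332


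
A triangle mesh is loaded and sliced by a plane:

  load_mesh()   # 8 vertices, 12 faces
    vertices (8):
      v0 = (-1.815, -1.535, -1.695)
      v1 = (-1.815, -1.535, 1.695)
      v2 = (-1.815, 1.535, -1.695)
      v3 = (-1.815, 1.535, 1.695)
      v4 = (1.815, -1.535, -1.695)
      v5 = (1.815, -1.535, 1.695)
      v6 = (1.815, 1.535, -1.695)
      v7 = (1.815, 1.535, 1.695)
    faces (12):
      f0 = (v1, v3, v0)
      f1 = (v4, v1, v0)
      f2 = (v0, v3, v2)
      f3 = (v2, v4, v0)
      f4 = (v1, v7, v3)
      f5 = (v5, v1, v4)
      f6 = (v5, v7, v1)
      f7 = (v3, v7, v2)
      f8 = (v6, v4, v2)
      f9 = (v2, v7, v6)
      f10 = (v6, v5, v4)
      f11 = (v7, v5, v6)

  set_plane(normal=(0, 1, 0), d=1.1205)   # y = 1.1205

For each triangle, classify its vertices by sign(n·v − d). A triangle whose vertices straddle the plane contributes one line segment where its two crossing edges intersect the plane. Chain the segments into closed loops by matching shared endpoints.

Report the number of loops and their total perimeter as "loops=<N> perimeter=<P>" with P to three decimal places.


loops=1 perimeter=14.040

Straddling triangles (8 of 12):
  (v1,v3,v0) [-+-] → (-1.815, 1.1205, 1.695)–(-1.815, 1.1205, 1.23729)  len=0.4577
  (v0,v3,v2) [-++] → (-1.815, 1.1205, 1.23729)–(-1.815, 1.1205, -1.695)  len=2.9323
  (v2,v4,v0) [+--] → (-1.32489, 1.1205, -1.695)–(-1.815, 1.1205, -1.695)  len=0.4901
  (v1,v7,v3) [-++] → (1.32489, 1.1205, 1.695)–(-1.815, 1.1205, 1.695)  len=3.1399
  (v5,v7,v1) [-+-] → (1.815, 1.1205, 1.695)–(1.32489, 1.1205, 1.695)  len=0.4901
  (v6,v4,v2) [+-+] → (1.815, 1.1205, -1.695)–(-1.32489, 1.1205, -1.695)  len=3.1399
  (v6,v5,v4) [+--] → (1.815, 1.1205, -1.23729)–(1.815, 1.1205, -1.695)  len=0.4577
  (v7,v5,v6) [+-+] → (1.815, 1.1205, 1.695)–(1.815, 1.1205, -1.23729)  len=2.9323

Chained into 1 loop(s):
  loop 1: 8 segments, perimeter = 14.0400
Total perimeter = 14.040


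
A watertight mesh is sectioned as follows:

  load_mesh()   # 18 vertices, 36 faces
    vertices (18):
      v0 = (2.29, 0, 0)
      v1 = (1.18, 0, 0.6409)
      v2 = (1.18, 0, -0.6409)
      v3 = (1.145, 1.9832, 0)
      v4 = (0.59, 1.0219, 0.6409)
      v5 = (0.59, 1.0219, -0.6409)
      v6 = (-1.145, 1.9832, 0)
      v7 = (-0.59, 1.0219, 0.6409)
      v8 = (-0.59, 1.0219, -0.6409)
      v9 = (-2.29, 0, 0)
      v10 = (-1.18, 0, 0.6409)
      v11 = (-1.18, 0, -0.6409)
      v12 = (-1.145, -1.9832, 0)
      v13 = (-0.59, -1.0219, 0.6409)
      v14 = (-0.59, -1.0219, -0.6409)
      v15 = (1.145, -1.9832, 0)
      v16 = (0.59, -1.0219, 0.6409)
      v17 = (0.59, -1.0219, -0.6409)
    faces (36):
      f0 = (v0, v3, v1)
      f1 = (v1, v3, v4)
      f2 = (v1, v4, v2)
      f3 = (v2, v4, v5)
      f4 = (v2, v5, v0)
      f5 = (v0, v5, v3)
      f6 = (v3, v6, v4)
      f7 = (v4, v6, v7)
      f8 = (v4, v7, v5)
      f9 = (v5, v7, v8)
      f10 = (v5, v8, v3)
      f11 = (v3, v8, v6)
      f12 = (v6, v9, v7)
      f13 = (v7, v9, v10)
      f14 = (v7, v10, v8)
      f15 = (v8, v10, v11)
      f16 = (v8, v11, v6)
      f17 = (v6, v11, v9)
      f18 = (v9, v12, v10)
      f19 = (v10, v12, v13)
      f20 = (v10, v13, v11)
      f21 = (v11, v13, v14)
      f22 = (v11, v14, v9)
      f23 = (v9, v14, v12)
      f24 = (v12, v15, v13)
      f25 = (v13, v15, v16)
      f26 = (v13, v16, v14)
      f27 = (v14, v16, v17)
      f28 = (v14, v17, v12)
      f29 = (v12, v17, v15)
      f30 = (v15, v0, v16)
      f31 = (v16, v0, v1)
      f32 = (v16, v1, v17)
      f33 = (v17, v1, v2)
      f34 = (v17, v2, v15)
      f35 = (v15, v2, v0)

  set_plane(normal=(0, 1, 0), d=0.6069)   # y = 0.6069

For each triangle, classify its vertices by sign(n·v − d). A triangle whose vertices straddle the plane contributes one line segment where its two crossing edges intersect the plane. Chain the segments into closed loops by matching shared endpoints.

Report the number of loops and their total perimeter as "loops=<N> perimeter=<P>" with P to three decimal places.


loops=2 perimeter=7.691

Straddling triangles (12 of 36):
  (v0,v3,v1) [-+-] → (1.93961, 0.6069, 0)–(1.16929, 0.6069, 0.444771)  len=0.8895
  (v1,v3,v4) [-++] → (1.16929, 0.6069, 0.444771)–(0.829603, 0.6069, 0.6409)  len=0.3922
  (v1,v4,v2) [-+-] → (0.829603, 0.6069, 0.6409)–(0.829603, 0.6069, 0.120353)  len=0.5205
  (v2,v4,v5) [-++] → (0.829603, 0.6069, 0.120353)–(0.829603, 0.6069, -0.6409)  len=0.7613
  (v2,v5,v0) [-+-] → (0.829603, 0.6069, -0.6409)–(1.28038, 0.6069, -0.380626)  len=0.5205
  (v0,v5,v3) [-++] → (1.28038, 0.6069, -0.380626)–(1.93961, 0.6069, 0)  len=0.7612
  (v6,v9,v7) [+-+] → (-1.93961, 0.6069, 0)–(-1.28038, 0.6069, 0.380626)  len=0.7612
  (v7,v9,v10) [+--] → (-1.28038, 0.6069, 0.380626)–(-0.829603, 0.6069, 0.6409)  len=0.5205
  (v7,v10,v8) [+-+] → (-0.829603, 0.6069, 0.6409)–(-0.829603, 0.6069, -0.120353)  len=0.7613
  (v8,v10,v11) [+--] → (-0.829603, 0.6069, -0.120353)–(-0.829603, 0.6069, -0.6409)  len=0.5205
  (v8,v11,v6) [+-+] → (-0.829603, 0.6069, -0.6409)–(-1.16929, 0.6069, -0.444771)  len=0.3922
  (v6,v11,v9) [+--] → (-1.16929, 0.6069, -0.444771)–(-1.93961, 0.6069, 0)  len=0.8895

Chained into 2 loop(s):
  loop 1: 6 segments, perimeter = 3.8453
  loop 2: 6 segments, perimeter = 3.8453
Total perimeter = 7.691


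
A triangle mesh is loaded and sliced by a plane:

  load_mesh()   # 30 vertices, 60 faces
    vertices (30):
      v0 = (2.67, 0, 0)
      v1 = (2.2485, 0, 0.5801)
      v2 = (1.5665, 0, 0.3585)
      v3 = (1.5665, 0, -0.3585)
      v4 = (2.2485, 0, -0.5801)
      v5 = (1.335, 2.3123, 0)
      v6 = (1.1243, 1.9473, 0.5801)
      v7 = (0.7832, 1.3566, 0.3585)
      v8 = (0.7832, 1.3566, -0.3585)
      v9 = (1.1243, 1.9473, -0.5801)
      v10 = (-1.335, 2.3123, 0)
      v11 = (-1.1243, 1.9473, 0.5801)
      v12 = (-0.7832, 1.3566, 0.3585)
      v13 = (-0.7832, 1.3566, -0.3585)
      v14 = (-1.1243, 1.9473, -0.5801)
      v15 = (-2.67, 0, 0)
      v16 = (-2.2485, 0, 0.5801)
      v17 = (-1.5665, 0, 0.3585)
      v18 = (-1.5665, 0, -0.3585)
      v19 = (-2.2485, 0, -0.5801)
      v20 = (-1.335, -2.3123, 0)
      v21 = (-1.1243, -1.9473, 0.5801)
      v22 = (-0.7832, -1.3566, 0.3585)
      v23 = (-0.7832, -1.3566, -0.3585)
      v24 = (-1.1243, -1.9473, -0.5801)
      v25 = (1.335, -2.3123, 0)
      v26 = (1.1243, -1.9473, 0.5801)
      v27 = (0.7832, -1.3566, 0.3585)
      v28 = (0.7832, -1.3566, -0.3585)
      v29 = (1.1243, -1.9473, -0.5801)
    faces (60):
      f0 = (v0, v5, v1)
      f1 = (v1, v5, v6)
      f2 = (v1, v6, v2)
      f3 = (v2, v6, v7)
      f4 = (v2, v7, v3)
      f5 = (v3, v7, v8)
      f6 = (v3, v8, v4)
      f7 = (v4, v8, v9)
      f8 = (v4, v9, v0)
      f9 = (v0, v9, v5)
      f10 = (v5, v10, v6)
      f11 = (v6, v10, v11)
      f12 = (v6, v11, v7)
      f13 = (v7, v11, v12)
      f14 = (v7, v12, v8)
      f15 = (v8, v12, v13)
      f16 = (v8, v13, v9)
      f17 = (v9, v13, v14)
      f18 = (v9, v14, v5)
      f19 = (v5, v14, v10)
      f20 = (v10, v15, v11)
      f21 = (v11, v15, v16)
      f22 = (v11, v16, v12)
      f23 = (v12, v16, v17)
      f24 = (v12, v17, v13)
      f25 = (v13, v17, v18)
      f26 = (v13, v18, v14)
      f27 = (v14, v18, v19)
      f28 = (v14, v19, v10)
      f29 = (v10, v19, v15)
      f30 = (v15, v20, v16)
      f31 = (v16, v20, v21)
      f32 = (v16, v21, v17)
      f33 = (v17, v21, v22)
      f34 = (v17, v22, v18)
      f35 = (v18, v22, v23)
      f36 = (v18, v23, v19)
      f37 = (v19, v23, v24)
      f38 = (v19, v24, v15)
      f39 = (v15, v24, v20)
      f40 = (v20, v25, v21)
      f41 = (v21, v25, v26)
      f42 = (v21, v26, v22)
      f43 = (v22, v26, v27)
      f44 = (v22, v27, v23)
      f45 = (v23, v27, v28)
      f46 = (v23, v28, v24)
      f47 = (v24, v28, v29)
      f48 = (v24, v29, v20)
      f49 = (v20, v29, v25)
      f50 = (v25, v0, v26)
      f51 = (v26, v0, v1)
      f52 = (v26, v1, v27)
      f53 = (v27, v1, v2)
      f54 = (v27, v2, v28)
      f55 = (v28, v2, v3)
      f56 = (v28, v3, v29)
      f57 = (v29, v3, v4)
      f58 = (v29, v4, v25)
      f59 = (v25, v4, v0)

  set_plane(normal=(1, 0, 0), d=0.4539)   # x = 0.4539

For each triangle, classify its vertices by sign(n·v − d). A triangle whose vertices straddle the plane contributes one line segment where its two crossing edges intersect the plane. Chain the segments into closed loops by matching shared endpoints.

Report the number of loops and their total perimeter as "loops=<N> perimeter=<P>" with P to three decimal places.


Straddling triangles (20 of 60):
  (v5,v10,v6) [+-+] → (0.4539, 2.3123, 0)–(0.4539, 2.0468, 0.421966)  len=0.4985
  (v6,v10,v11) [+--] → (0.4539, 2.0468, 0.421966)–(0.4539, 1.9473, 0.5801)  len=0.1868
  (v6,v11,v7) [+-+] → (0.4539, 1.9473, 0.5801)–(0.4539, 1.45858, 0.396756)  len=0.5220
  (v7,v11,v12) [+--] → (0.4539, 1.45858, 0.396756)–(0.4539, 1.3566, 0.3585)  len=0.1089
  (v7,v12,v8) [+-+] → (0.4539, 1.3566, 0.3585)–(0.4539, 1.3566, -0.207767)  len=0.5663
  (v8,v12,v13) [+--] → (0.4539, 1.3566, -0.207767)–(0.4539, 1.3566, -0.3585)  len=0.1507
  (v8,v13,v9) [+-+] → (0.4539, 1.3566, -0.3585)–(0.4539, 1.7397, -0.502218)  len=0.4092
  (v9,v13,v14) [+--] → (0.4539, 1.7397, -0.502218)–(0.4539, 1.9473, -0.5801)  len=0.2217
  (v9,v14,v5) [+-+] → (0.4539, 1.9473, -0.5801)–(0.4539, 2.18153, -0.207834)  len=0.4398
  (v5,v14,v10) [+--] → (0.4539, 2.18153, -0.207834)–(0.4539, 2.3123, 0)  len=0.2456
  (v20,v25,v21) [-+-] → (0.4539, -2.3123, 0)–(0.4539, -2.18153, 0.207834)  len=0.2456
  (v21,v25,v26) [-++] → (0.4539, -2.18153, 0.207834)–(0.4539, -1.9473, 0.5801)  len=0.4398
  (v21,v26,v22) [-+-] → (0.4539, -1.9473, 0.5801)–(0.4539, -1.7397, 0.502218)  len=0.2217
  (v22,v26,v27) [-++] → (0.4539, -1.7397, 0.502218)–(0.4539, -1.3566, 0.3585)  len=0.4092
  (v22,v27,v23) [-+-] → (0.4539, -1.3566, 0.3585)–(0.4539, -1.3566, 0.207767)  len=0.1507
  (v23,v27,v28) [-++] → (0.4539, -1.3566, 0.207767)–(0.4539, -1.3566, -0.3585)  len=0.5663
  (v23,v28,v24) [-+-] → (0.4539, -1.3566, -0.3585)–(0.4539, -1.45858, -0.396756)  len=0.1089
  (v24,v28,v29) [-++] → (0.4539, -1.45858, -0.396756)–(0.4539, -1.9473, -0.5801)  len=0.5220
  (v24,v29,v20) [-+-] → (0.4539, -1.9473, -0.5801)–(0.4539, -2.0468, -0.421966)  len=0.1868
  (v20,v29,v25) [-++] → (0.4539, -2.0468, -0.421966)–(0.4539, -2.3123, 0)  len=0.4985

Chained into 2 loop(s):
  loop 1: 10 segments, perimeter = 3.3496
  loop 2: 10 segments, perimeter = 3.3496
Total perimeter = 6.699

loops=2 perimeter=6.699
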